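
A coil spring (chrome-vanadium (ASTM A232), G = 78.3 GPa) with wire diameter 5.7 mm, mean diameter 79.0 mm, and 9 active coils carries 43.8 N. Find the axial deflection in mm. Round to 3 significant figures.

18.8 mm

k = Gd⁴/(8D³N_a) = (78.3×10³)(5.7⁴)/(8·79.0³·9) = 2.3283 N/mm
δ = F/k = 43.8 / 2.3283 = 18.812 mm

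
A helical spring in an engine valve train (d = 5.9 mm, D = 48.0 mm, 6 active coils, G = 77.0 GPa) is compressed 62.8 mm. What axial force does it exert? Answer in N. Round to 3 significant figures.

k = Gd⁴/(8D³N_a) = (77.0×10³)(5.9⁴)/(8·48.0³·6) = 17.577 N/mm
F = k·δ = 17.577 × 62.8 = 1103.8 N

1100 N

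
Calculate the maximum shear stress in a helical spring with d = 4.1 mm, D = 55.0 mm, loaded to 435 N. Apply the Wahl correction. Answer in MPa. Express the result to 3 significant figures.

978 MPa

Spring index C = D/d = 55.0/4.1 = 13.4146
K_W = (4C−1)/(4C−4) + 0.615/C = 52.659/49.659 + 0.0458 = 1.1063
τ₀ = 8FD/(πd³) = 8·435·55.0/(π·4.1³) = 191400/216.52 = 883.98 MPa
τ_max = K·τ₀ = 1.1063 × 883.98 = 977.91 MPa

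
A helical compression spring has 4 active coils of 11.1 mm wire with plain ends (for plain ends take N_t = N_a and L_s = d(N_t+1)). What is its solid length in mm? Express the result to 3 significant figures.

plain ends: N_t = N_a = 4
L_s = d·(N_t+1) = 11.1 × 5 = 55.5 mm

55.5 mm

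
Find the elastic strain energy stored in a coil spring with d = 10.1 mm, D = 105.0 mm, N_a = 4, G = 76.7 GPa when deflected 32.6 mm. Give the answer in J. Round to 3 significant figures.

k = Gd⁴/(8D³N_a) = (76.7×10³)(10.1⁴)/(8·105.0³·4) = 21.546 N/mm
U = ½kδ² = 0.5 × 21.546 × 32.6² = 11449 N·mm = 11.449 J

11.4 J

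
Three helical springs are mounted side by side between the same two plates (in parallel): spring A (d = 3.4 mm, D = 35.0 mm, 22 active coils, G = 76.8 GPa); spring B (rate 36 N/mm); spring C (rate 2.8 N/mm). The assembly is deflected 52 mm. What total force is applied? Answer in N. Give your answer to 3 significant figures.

2090 N

k_A = Gd⁴/(8D³N_a) = (76.8×10³)(3.4⁴)/(8·35.0³·22) = 1.3601 N/mm
Parallel: k_eq = 1.3601 + 36 + 2.8 = 40.16 N/mm
F = k_eq·δ = 40.16·52 = 2088.3 N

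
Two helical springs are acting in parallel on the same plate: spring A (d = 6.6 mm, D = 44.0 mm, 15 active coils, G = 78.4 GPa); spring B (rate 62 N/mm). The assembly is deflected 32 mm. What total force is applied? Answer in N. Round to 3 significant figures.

k_A = Gd⁴/(8D³N_a) = (78.4×10³)(6.6⁴)/(8·44.0³·15) = 14.553 N/mm
Parallel: k_eq = 14.553 + 62 = 76.553 N/mm
F = k_eq·δ = 76.553·32 = 2449.7 N

2450 N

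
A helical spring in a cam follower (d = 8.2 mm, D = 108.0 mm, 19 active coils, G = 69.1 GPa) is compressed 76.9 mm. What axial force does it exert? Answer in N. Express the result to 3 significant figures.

125 N

k = Gd⁴/(8D³N_a) = (69.1×10³)(8.2⁴)/(8·108.0³·19) = 1.6316 N/mm
F = k·δ = 1.6316 × 76.9 = 125.47 N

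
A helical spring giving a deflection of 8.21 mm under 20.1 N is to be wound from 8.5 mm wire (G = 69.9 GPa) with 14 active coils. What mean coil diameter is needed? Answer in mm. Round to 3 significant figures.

Required rate k = F/δ = 20.1/8.21 = 2.4482 N/mm
D = (Gd⁴/(8N_a·k))^(1/3) = (69.9×10³·8.5⁴/(8·14·2.4482))^(1/3)
  = (1.33071e+06)^(1/3) = 109.9919 mm

110 mm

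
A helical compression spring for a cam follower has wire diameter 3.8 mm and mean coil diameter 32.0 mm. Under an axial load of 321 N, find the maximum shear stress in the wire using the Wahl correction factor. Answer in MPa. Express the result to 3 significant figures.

Spring index C = D/d = 32.0/3.8 = 8.4211
K_W = (4C−1)/(4C−4) + 0.615/C = 32.684/29.684 + 0.0730 = 1.1741
τ₀ = 8FD/(πd³) = 8·321·32.0/(π·3.8³) = 82176/172.39 = 476.7 MPa
τ_max = K·τ₀ = 1.1741 × 476.7 = 559.69 MPa

560 MPa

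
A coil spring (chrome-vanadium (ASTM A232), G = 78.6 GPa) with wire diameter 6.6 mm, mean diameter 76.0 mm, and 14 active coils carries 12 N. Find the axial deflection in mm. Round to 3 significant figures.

k = Gd⁴/(8D³N_a) = (78.6×10³)(6.6⁴)/(8·76.0³·14) = 3.0335 N/mm
δ = F/k = 12 / 3.0335 = 3.9559 mm

3.96 mm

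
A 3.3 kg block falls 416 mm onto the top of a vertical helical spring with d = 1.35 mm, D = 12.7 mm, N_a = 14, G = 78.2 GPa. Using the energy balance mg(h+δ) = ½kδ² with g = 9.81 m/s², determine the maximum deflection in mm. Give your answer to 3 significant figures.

185 mm

k = Gd⁴/(8D³N_a) = (78.2×10³)(1.35⁴)/(8·12.7³·14) = 1.1322 N/mm
W = mg = 3.3 × 9.81 = 32.373 N
½kδ² − Wδ − Wh = 0 → δ = (W + √(W² + 2kWh))/k
δ = (32.373 + √(1048 + 30494.3))/1.1322 = (32.373 + 177.6)/1.1322 = 185.46 mm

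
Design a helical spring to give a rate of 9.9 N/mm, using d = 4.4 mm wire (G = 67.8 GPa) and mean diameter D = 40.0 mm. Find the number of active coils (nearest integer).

N_a = Gd⁴/(8D³k) = (67.8×10³ × 4.4⁴)/(8 × 40.0³ × 9.9)
    = 2.54121e+07 / 5.0688e+06 = 5.013 → 5 coils

5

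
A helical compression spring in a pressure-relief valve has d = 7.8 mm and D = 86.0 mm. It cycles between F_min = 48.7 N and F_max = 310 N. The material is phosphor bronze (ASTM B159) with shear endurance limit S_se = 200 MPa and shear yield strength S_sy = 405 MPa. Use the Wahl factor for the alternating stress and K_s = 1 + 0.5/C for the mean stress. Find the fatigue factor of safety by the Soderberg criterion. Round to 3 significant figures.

C = D/d = 86.0/7.8 = 11.0256; K_W = (4C−1)/(4C−4)+0.615/C = 1.1306; K_s = 1+0.5/C = 1.0453
F_a = (F_max−F_min)/2 = 130.65 N; F_m = (F_max+F_min)/2 = 179.35 N
τ_a = K_W·8F_aD/(πd³) = 1.1306 × 60.293 = 68.166 MPa
τ_m = K_s·8F_mD/(πd³) = 1.0453 × 82.767 = 86.52 MPa
Soderberg: 1/n_f = τ_a/S_se + τ_m/S_sy = 68.166/200 + 86.52/405 = 0.34083 + 0.21363 = 0.55446
n_f = 1/0.55446 = 1.804

1.80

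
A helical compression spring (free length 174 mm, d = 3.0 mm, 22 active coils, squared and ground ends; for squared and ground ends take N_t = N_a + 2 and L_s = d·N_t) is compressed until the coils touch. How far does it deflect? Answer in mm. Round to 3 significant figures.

102 mm

N_t = 24; L_s = 3.0·24 = 72 mm
δ_solid = L₀ − L_s = 174 − 72 = 102 mm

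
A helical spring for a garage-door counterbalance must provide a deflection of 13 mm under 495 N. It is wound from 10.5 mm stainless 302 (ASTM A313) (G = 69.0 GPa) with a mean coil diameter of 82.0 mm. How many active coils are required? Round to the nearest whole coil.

Required rate k = F/δ = 495/13 = 38.077 N/mm
N_a = Gd⁴/(8D³k) = (69.0×10³ × 10.5⁴)/(8 × 82.0³ × 38.077)
    = 8.38699e+08 / 1.67955e+08 = 4.994 → 5 coils

5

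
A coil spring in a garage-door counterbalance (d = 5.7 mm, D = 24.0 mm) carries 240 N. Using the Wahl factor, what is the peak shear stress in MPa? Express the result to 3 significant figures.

109 MPa

Spring index C = D/d = 24.0/5.7 = 4.2105
K_W = (4C−1)/(4C−4) + 0.615/C = 15.842/12.842 + 0.1461 = 1.3797
τ₀ = 8FD/(πd³) = 8·240·24.0/(π·5.7³) = 46080/581.8 = 79.202 MPa
τ_max = K·τ₀ = 1.3797 × 79.202 = 109.27 MPa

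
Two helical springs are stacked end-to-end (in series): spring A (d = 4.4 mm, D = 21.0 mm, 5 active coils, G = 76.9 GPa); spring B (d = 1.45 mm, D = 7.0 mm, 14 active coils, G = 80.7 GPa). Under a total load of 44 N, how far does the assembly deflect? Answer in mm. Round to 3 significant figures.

5.30 mm

k_A = Gd⁴/(8D³N_a) = (76.9×10³)(4.4⁴)/(8·21.0³·5) = 77.807 N/mm
k_B = Gd⁴/(8D³N_a) = (80.7×10³)(1.45⁴)/(8·7.0³·14) = 9.2861 N/mm
Series: 1/k_eq = 1/77.807 + 1/9.2861 = 0.12054; k_eq = 8.296 N/mm
δ = F/k_eq = 44/8.296 = 5.3038 mm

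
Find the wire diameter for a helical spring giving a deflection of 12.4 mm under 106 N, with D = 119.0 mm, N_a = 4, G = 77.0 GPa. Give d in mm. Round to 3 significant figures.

8.80 mm

Required rate k = F/δ = 106/12.4 = 8.5484 N/mm
d = (8D³N_a·k / G)^(1/4) = (8·119.0³·4·8.5484 / (77.0×10³))^0.25
  = (5986.7)^0.25 = 8.7962 mm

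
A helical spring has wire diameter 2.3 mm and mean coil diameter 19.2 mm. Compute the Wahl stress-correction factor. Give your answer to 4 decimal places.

C = D/d = 19.2/2.3 = 8.3478
K_W = (4C−1)/(4C−4) + 0.615/C = 32.391/29.391 + 0.0737 = 1.1757

1.1757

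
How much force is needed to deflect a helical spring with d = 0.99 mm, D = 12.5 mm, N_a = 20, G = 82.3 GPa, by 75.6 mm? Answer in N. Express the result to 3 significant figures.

19.1 N

k = Gd⁴/(8D³N_a) = (82.3×10³)(0.99⁴)/(8·12.5³·20) = 0.25298 N/mm
F = k·δ = 0.25298 × 75.6 = 19.125 N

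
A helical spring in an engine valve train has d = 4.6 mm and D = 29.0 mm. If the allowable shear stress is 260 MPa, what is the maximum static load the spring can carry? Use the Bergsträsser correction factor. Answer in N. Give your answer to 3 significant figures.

280 N

C = D/d = 29.0/4.6 = 6.3043
K_B = (4C+2)/(4C−3) = 27.217/22.217 = 1.2250
τ_max = K·8FD/(πd³) → F_max = τ_allow·πd³/(8DK)
F_max = 260·π·4.6³/(8·29.0·1.2250) = 79505/284.21 = 279.74 N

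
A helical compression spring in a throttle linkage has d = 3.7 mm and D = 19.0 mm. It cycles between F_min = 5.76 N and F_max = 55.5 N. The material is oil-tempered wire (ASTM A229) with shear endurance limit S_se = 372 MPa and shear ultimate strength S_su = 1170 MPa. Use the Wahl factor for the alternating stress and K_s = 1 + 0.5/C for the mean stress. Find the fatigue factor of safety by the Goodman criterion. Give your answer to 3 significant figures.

C = D/d = 19.0/3.7 = 5.1351; K_W = (4C−1)/(4C−4)+0.615/C = 1.3011; K_s = 1+0.5/C = 1.0974
F_a = (F_max−F_min)/2 = 24.87 N; F_m = (F_max+F_min)/2 = 30.63 N
τ_a = K_W·8F_aD/(πd³) = 1.3011 × 23.756 = 30.909 MPa
τ_m = K_s·8F_mD/(πd³) = 1.0974 × 29.257 = 32.106 MPa
Goodman: 1/n_f = τ_a/S_se + τ_m/S_su = 30.909/372 + 32.106/1170 = 0.08309 + 0.02744 = 0.11053
n_f = 1/0.11053 = 9.047

9.05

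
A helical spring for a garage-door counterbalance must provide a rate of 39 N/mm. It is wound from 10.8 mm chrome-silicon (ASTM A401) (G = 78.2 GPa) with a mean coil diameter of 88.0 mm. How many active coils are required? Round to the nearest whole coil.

N_a = Gd⁴/(8D³k) = (78.2×10³ × 10.8⁴)/(8 × 88.0³ × 39)
    = 1.0639e+09 / 2.12619e+08 = 5.004 → 5 coils

5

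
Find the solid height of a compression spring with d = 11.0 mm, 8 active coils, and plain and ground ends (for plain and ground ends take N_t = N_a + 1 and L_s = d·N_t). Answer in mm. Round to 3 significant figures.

99.0 mm

plain and ground ends: N_t = N_a + 1 = 8 + 1 = 9
L_s = d·N_t = 11.0 × 9 = 99 mm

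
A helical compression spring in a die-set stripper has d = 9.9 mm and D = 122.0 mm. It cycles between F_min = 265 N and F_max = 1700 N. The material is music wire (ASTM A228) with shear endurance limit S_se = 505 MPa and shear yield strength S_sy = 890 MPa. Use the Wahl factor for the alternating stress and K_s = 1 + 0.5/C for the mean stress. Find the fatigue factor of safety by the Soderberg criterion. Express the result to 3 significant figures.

1.14

C = D/d = 122.0/9.9 = 12.3232; K_W = (4C−1)/(4C−4)+0.615/C = 1.1161; K_s = 1+0.5/C = 1.0406
F_a = (F_max−F_min)/2 = 717.5 N; F_m = (F_max+F_min)/2 = 982.5 N
τ_a = K_W·8F_aD/(πd³) = 1.1161 × 229.73 = 256.41 MPa
τ_m = K_s·8F_mD/(πd³) = 1.0406 × 314.58 = 327.34 MPa
Soderberg: 1/n_f = τ_a/S_se + τ_m/S_sy = 256.41/505 + 327.34/890 = 0.50774 + 0.36780 = 0.87554
n_f = 1/0.87554 = 1.142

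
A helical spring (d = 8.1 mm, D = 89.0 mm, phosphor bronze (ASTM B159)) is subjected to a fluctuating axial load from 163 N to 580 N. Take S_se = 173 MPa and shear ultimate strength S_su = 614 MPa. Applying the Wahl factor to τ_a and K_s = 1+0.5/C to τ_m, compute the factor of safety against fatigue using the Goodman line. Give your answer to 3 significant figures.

C = D/d = 89.0/8.1 = 10.9877; K_W = (4C−1)/(4C−4)+0.615/C = 1.1311; K_s = 1+0.5/C = 1.0455
F_a = (F_max−F_min)/2 = 208.5 N; F_m = (F_max+F_min)/2 = 371.5 N
τ_a = K_W·8F_aD/(πd³) = 1.1311 × 88.916 = 100.57 MPa
τ_m = K_s·8F_mD/(πd³) = 1.0455 × 158.43 = 165.64 MPa
Goodman: 1/n_f = τ_a/S_se + τ_m/S_su = 100.57/173 + 165.64/614 = 0.58133 + 0.26977 = 0.8511
n_f = 1/0.8511 = 1.175

1.17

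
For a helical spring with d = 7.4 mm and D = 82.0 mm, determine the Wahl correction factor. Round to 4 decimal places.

C = D/d = 82.0/7.4 = 11.0811
K_W = (4C−1)/(4C−4) + 0.615/C = 43.324/40.324 + 0.0555 = 1.1299

1.1299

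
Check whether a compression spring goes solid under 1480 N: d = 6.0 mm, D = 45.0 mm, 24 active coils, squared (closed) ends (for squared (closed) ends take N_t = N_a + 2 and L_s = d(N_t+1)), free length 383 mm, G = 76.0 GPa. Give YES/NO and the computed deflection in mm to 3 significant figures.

YES, δ = 263 mm

k = Gd⁴/(8D³N_a) = (76.0×10³)(6.0⁴)/(8·45.0³·24) = 5.6296 N/mm
N_t = 26; L_s = 6.0·27 = 162 mm; δ_solid = L₀ − L_s = 383 − 162 = 221 mm
δ = F/k = 1480/5.6296 = 262.89 mm
δ ≥ δ_solid → spring goes solid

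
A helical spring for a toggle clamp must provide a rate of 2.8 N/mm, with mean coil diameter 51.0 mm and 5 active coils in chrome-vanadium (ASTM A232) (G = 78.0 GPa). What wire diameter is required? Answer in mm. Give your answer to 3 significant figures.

d = (8D³N_a·k / G)^(1/4) = (8·51.0³·5·2.8 / (78.0×10³))^0.25
  = (190.47)^0.25 = 3.7150 mm

3.71 mm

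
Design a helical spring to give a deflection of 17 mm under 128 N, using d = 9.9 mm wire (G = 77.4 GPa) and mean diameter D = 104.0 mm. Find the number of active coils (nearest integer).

Required rate k = F/δ = 128/17 = 7.5294 N/mm
N_a = Gd⁴/(8D³k) = (77.4×10³ × 9.9⁴)/(8 × 104.0³ × 7.5294)
    = 7.43501e+08 / 6.77565e+07 = 10.97 → 11 coils

11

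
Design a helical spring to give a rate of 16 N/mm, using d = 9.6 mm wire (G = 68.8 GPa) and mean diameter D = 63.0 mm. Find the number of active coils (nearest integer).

18

N_a = Gd⁴/(8D³k) = (68.8×10³ × 9.6⁴)/(8 × 63.0³ × 16)
    = 5.8435e+08 / 3.2006e+07 = 18.26 → 18 coils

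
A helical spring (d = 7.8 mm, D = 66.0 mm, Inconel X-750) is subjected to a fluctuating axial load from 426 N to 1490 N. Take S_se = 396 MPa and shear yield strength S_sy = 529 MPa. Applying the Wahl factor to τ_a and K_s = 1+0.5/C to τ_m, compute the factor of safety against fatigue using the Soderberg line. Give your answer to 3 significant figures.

C = D/d = 66.0/7.8 = 8.4615; K_W = (4C−1)/(4C−4)+0.615/C = 1.1732; K_s = 1+0.5/C = 1.0591
F_a = (F_max−F_min)/2 = 532 N; F_m = (F_max+F_min)/2 = 958 N
τ_a = K_W·8F_aD/(πd³) = 1.1732 × 188.41 = 221.05 MPa
τ_m = K_s·8F_mD/(πd³) = 1.0591 × 339.29 = 359.33 MPa
Soderberg: 1/n_f = τ_a/S_se + τ_m/S_sy = 221.05/396 + 359.33/529 = 0.55820 + 0.67927 = 1.2375
n_f = 1/1.2375 = 0.8081

0.808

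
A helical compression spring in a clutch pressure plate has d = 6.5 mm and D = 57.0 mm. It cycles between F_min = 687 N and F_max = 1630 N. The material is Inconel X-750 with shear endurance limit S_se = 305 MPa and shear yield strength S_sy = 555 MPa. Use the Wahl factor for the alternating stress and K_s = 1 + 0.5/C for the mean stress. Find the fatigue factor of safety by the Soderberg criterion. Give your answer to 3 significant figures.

C = D/d = 57.0/6.5 = 8.7692; K_W = (4C−1)/(4C−4)+0.615/C = 1.1667; K_s = 1+0.5/C = 1.0570
F_a = (F_max−F_min)/2 = 471.5 N; F_m = (F_max+F_min)/2 = 1158.5 N
τ_a = K_W·8F_aD/(πd³) = 1.1667 × 249.2 = 290.74 MPa
τ_m = K_s·8F_mD/(πd³) = 1.0570 × 612.31 = 647.22 MPa
Soderberg: 1/n_f = τ_a/S_se + τ_m/S_sy = 290.74/305 + 647.22/555 = 0.95324 + 1.16617 = 2.1194
n_f = 1/2.1194 = 0.4718

0.472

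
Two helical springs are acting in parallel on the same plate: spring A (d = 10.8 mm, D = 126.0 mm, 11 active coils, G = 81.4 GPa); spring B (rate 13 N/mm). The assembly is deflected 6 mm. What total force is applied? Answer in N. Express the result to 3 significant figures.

116 N

k_A = Gd⁴/(8D³N_a) = (81.4×10³)(10.8⁴)/(8·126.0³·11) = 6.2911 N/mm
Parallel: k_eq = 6.2911 + 13 = 19.291 N/mm
F = k_eq·δ = 19.291·6 = 115.75 N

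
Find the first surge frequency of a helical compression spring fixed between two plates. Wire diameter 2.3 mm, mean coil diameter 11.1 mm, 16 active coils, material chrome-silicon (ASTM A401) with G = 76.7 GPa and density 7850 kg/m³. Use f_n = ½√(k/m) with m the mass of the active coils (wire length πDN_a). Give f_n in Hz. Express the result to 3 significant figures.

410 Hz

k = Gd⁴/(8D³N_a) = (76.7×10³)(2.3⁴)/(8·11.1³·16) = 12.261 N/mm = 12261 N/m
Wire length L = πDN_a = π·11.1·16 = 557.95 mm
m = ρ·(πd²/4)·L = 7850 × 4.1548×10⁻⁶ m² × 0.55795 m = 0.018197 kg
f_n = ½√(k/m) = 0.5·√(12261/0.018197) = 0.5·√(6.7378e+05) = 410.42 Hz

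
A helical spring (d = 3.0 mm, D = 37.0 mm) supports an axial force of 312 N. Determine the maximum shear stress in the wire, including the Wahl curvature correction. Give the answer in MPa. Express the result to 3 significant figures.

Spring index C = D/d = 37.0/3.0 = 12.3333
K_W = (4C−1)/(4C−4) + 0.615/C = 48.333/45.333 + 0.0499 = 1.1160
τ₀ = 8FD/(πd³) = 8·312·37.0/(π·3.0³) = 92352/84.823 = 1088.8 MPa
τ_max = K·τ₀ = 1.1160 × 1088.8 = 1215.1 MPa

1220 MPa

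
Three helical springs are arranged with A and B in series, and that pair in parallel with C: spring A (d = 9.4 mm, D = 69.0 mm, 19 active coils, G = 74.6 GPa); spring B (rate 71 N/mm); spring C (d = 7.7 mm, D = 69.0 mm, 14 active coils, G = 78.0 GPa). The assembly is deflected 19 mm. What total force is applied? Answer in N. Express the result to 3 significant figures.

k_A = Gd⁴/(8D³N_a) = (74.6×10³)(9.4⁴)/(8·69.0³·19) = 11.664 N/mm
k_C = Gd⁴/(8D³N_a) = (78.0×10³)(7.7⁴)/(8·69.0³·14) = 7.4523 N/mm
Springs A,B series: k_AB = 1/(1/11.664+1/71) = 10.018 N/mm; parallel with C: k_eq = 10.018+7.4523 = 17.471 N/mm
F = k_eq·δ = 17.471·19 = 331.94 N

332 N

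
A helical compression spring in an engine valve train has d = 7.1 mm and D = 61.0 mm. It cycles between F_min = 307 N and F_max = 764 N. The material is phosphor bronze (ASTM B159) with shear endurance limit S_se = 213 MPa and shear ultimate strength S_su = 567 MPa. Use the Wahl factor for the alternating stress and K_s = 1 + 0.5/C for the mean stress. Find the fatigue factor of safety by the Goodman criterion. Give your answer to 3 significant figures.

1.02

C = D/d = 61.0/7.1 = 8.5915; K_W = (4C−1)/(4C−4)+0.615/C = 1.1704; K_s = 1+0.5/C = 1.0582
F_a = (F_max−F_min)/2 = 228.5 N; F_m = (F_max+F_min)/2 = 535.5 N
τ_a = K_W·8F_aD/(πd³) = 1.1704 × 99.17 = 116.07 MPa
τ_m = K_s·8F_mD/(πd³) = 1.0582 × 232.41 = 245.94 MPa
Goodman: 1/n_f = τ_a/S_se + τ_m/S_su = 116.07/213 + 245.94/567 = 0.54491 + 0.43375 = 0.97866
n_f = 1/0.97866 = 1.022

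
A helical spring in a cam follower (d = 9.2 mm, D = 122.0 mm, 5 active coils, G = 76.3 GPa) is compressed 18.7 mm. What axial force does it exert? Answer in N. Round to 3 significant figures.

k = Gd⁴/(8D³N_a) = (76.3×10³)(9.2⁴)/(8·122.0³·5) = 7.5255 N/mm
F = k·δ = 7.5255 × 18.7 = 140.73 N

141 N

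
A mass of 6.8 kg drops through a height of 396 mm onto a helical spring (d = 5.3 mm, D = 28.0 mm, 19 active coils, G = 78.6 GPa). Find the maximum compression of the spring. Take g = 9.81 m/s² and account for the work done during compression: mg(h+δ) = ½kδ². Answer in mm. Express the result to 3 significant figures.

57.0 mm

k = Gd⁴/(8D³N_a) = (78.6×10³)(5.3⁴)/(8·28.0³·19) = 18.587 N/mm
W = mg = 6.8 × 9.81 = 66.708 N
½kδ² − Wδ − Wh = 0 → δ = (W + √(W² + 2kWh))/k
δ = (66.708 + √(4450 + 982000))/18.587 = (66.708 + 993.2)/18.587 = 57.024 mm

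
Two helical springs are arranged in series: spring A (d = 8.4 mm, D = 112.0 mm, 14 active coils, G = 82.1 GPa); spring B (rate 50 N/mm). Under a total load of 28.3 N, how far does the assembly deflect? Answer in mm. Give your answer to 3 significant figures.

k_A = Gd⁴/(8D³N_a) = (82.1×10³)(8.4⁴)/(8·112.0³·14) = 2.5977 N/mm
Series: 1/k_eq = 1/2.5977 + 1/50 = 0.40496; k_eq = 2.4694 N/mm
δ = F/k_eq = 28.3/2.4694 = 11.46 mm

11.5 mm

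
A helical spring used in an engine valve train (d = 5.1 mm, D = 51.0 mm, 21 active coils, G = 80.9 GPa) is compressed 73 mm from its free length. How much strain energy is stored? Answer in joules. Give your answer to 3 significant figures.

6.54 J

k = Gd⁴/(8D³N_a) = (80.9×10³)(5.1⁴)/(8·51.0³·21) = 2.4559 N/mm
U = ½kδ² = 0.5 × 2.4559 × 73² = 6543.7 N·mm = 6.5437 J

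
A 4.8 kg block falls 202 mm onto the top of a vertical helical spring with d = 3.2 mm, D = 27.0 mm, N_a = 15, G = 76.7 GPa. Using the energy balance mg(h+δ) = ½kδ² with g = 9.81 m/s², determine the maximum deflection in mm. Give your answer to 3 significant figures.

89.8 mm

k = Gd⁴/(8D³N_a) = (76.7×10³)(3.2⁴)/(8·27.0³·15) = 3.405 N/mm
W = mg = 4.8 × 9.81 = 47.088 N
½kδ² − Wδ − Wh = 0 → δ = (W + √(W² + 2kWh))/k
δ = (47.088 + √(2217.3 + 64776))/3.405 = (47.088 + 258.83)/3.405 = 89.843 mm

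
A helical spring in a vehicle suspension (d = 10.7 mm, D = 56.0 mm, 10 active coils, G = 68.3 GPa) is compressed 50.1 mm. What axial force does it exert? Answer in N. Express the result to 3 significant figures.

k = Gd⁴/(8D³N_a) = (68.3×10³)(10.7⁴)/(8·56.0³·10) = 63.724 N/mm
F = k·δ = 63.724 × 50.1 = 3192.6 N

3190 N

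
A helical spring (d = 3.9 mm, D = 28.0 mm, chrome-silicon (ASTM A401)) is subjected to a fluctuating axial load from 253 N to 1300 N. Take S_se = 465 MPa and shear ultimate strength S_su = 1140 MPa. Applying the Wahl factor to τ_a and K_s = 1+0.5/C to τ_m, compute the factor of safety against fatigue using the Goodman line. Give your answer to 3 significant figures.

C = D/d = 28.0/3.9 = 7.1795; K_W = (4C−1)/(4C−4)+0.615/C = 1.2070; K_s = 1+0.5/C = 1.0696
F_a = (F_max−F_min)/2 = 523.5 N; F_m = (F_max+F_min)/2 = 776.5 N
τ_a = K_W·8F_aD/(πd³) = 1.2070 × 629.25 = 759.52 MPa
τ_m = K_s·8F_mD/(πd³) = 1.0696 × 933.35 = 998.35 MPa
Goodman: 1/n_f = τ_a/S_se + τ_m/S_su = 759.52/465 + 998.35/1140 = 1.63338 + 0.87575 = 2.5091
n_f = 1/2.5091 = 0.3985

0.399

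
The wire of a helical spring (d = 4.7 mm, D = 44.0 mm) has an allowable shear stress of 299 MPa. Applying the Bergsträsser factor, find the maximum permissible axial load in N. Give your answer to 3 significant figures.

242 N

C = D/d = 44.0/4.7 = 9.3617
K_B = (4C+2)/(4C−3) = 39.447/34.447 = 1.1452
τ_max = K·8FD/(πd³) → F_max = τ_allow·πd³/(8DK)
F_max = 299·π·4.7³/(8·44.0·1.1452) = 97525/403.09 = 241.94 N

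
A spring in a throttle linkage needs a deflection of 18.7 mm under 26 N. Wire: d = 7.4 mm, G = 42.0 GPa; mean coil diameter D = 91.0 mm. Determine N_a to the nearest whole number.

Required rate k = F/δ = 26/18.7 = 1.3904 N/mm
N_a = Gd⁴/(8D³k) = (42.0×10³ × 7.4⁴)/(8 × 91.0³ × 1.3904)
    = 1.25944e+08 / 8.38197e+06 = 15.03 → 15 coils

15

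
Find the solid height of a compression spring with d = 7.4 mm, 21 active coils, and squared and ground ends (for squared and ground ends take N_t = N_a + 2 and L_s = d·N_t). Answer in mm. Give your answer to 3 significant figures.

170 mm

squared and ground ends: N_t = N_a + 2 = 21 + 2 = 23
L_s = d·N_t = 7.4 × 23 = 170.2 mm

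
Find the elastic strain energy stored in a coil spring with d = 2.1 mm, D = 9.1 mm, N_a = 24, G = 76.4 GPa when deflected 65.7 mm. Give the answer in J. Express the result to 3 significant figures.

22.2 J

k = Gd⁴/(8D³N_a) = (76.4×10³)(2.1⁴)/(8·9.1³·24) = 10.269 N/mm
U = ½kδ² = 0.5 × 10.269 × 65.7² = 22164 N·mm = 22.164 J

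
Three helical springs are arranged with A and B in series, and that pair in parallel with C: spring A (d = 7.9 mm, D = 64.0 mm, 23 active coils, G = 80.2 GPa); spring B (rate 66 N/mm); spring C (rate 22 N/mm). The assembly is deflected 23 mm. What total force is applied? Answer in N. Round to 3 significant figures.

642 N

k_A = Gd⁴/(8D³N_a) = (80.2×10³)(7.9⁴)/(8·64.0³·23) = 6.4763 N/mm
Springs A,B series: k_AB = 1/(1/6.4763+1/66) = 5.8976 N/mm; parallel with C: k_eq = 5.8976+22 = 27.898 N/mm
F = k_eq·δ = 27.898·23 = 641.64 N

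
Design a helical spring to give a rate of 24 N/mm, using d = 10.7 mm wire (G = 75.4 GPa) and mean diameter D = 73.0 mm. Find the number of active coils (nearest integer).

13

N_a = Gd⁴/(8D³k) = (75.4×10³ × 10.7⁴)/(8 × 73.0³ × 24)
    = 9.8834e+08 / 7.46913e+07 = 13.23 → 13 coils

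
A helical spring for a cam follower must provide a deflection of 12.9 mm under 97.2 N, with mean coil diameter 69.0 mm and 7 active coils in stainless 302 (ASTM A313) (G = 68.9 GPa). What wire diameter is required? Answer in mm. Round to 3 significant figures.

6.70 mm

Required rate k = F/δ = 97.2/12.9 = 7.5349 N/mm
d = (8D³N_a·k / G)^(1/4) = (8·69.0³·7·7.5349 / (68.9×10³))^0.25
  = (2011.8)^0.25 = 6.6973 mm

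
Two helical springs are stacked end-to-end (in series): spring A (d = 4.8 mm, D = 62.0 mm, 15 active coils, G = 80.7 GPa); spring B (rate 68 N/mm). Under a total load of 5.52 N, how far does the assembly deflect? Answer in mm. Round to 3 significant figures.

3.77 mm

k_A = Gd⁴/(8D³N_a) = (80.7×10³)(4.8⁴)/(8·62.0³·15) = 1.4979 N/mm
Series: 1/k_eq = 1/1.4979 + 1/68 = 0.68231; k_eq = 1.4656 N/mm
δ = F/k_eq = 5.52/1.4656 = 3.7663 mm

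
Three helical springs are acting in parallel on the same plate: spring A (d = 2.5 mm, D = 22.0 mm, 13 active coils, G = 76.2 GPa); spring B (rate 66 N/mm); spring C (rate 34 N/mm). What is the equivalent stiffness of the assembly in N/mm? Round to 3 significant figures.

103 N/mm

k_A = Gd⁴/(8D³N_a) = (76.2×10³)(2.5⁴)/(8·22.0³·13) = 2.6879 N/mm
Parallel: k_eq = 2.6879 + 66 + 34 = 102.69 N/mm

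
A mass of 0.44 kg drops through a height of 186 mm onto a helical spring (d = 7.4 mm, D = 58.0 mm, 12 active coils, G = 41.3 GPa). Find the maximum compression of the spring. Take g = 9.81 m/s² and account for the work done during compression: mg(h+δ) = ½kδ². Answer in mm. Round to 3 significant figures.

k = Gd⁴/(8D³N_a) = (41.3×10³)(7.4⁴)/(8·58.0³·12) = 6.6118 N/mm
W = mg = 0.44 × 9.81 = 4.3164 N
½kδ² − Wδ − Wh = 0 → δ = (W + √(W² + 2kWh))/k
δ = (4.3164 + √(18.631 + 10616.6))/6.6118 = (4.3164 + 103.13)/6.6118 = 16.25 mm

16.3 mm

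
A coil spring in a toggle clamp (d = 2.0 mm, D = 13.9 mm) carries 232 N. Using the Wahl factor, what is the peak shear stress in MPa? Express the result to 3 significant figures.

1250 MPa

Spring index C = D/d = 13.9/2.0 = 6.9500
K_W = (4C−1)/(4C−4) + 0.615/C = 26.800/23.800 + 0.0885 = 1.2145
τ₀ = 8FD/(πd³) = 8·232·13.9/(π·2.0³) = 25798.4/25.133 = 1026.5 MPa
τ_max = K·τ₀ = 1.2145 × 1026.5 = 1246.7 MPa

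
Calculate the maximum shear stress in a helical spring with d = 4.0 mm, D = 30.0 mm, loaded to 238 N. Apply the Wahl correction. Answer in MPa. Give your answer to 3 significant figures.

Spring index C = D/d = 30.0/4.0 = 7.5000
K_W = (4C−1)/(4C−4) + 0.615/C = 29.000/26.000 + 0.0820 = 1.1974
τ₀ = 8FD/(πd³) = 8·238·30.0/(π·4.0³) = 57120/201.06 = 284.09 MPa
τ_max = K·τ₀ = 1.1974 × 284.09 = 340.17 MPa

340 MPa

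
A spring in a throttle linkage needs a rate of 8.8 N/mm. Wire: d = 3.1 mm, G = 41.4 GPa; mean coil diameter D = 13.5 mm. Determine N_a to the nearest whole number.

N_a = Gd⁴/(8D³k) = (41.4×10³ × 3.1⁴)/(8 × 13.5³ × 8.8)
    = 3.82338e+06 / 173210 = 22.07 → 22 coils

22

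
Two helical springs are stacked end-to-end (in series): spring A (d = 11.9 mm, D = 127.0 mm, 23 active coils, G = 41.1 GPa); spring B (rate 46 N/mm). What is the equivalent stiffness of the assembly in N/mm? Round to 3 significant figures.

k_A = Gd⁴/(8D³N_a) = (41.1×10³)(11.9⁴)/(8·127.0³·23) = 2.1868 N/mm
Series: 1/k_eq = 1/2.1868 + 1/46 = 0.47904; k_eq = 2.0875 N/mm

2.09 N/mm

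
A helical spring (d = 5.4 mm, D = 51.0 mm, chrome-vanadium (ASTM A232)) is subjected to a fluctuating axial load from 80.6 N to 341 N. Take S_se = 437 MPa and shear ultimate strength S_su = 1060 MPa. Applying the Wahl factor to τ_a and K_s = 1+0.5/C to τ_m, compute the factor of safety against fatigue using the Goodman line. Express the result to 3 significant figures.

C = D/d = 51.0/5.4 = 9.4444; K_W = (4C−1)/(4C−4)+0.615/C = 1.1539; K_s = 1+0.5/C = 1.0529
F_a = (F_max−F_min)/2 = 130.2 N; F_m = (F_max+F_min)/2 = 210.8 N
τ_a = K_W·8F_aD/(πd³) = 1.1539 × 107.38 = 123.91 MPa
τ_m = K_s·8F_mD/(πd³) = 1.0529 × 173.86 = 183.06 MPa
Goodman: 1/n_f = τ_a/S_se + τ_m/S_su = 123.91/437 + 183.06/1060 = 0.28356 + 0.17270 = 0.45626
n_f = 1/0.45626 = 2.192

2.19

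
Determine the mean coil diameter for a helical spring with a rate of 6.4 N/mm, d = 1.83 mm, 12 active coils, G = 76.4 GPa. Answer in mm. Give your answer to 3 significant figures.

D = (Gd⁴/(8N_a·k))^(1/3) = (76.4×10³·1.83⁴/(8·12·6.4))^(1/3)
  = (1394.59)^(1/3) = 11.1725 mm

11.2 mm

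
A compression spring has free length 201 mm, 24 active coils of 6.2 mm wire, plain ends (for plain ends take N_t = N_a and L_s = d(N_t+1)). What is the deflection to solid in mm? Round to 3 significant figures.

N_t = 24; L_s = 6.2·25 = 155 mm
δ_solid = L₀ − L_s = 201 − 155 = 46 mm

46.0 mm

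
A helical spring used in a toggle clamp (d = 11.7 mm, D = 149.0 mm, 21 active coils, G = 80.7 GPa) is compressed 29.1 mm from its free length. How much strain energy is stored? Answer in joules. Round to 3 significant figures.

k = Gd⁴/(8D³N_a) = (80.7×10³)(11.7⁴)/(8·149.0³·21) = 2.7211 N/mm
U = ½kδ² = 0.5 × 2.7211 × 29.1² = 1152.1 N·mm = 1.1521 J

1.15 J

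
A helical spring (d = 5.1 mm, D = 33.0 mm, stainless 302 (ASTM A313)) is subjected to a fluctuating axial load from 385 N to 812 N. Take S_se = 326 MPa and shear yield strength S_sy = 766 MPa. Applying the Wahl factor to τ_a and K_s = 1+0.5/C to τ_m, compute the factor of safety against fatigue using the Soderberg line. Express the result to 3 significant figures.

0.957

C = D/d = 33.0/5.1 = 6.4706; K_W = (4C−1)/(4C−4)+0.615/C = 1.2321; K_s = 1+0.5/C = 1.0773
F_a = (F_max−F_min)/2 = 213.5 N; F_m = (F_max+F_min)/2 = 598.5 N
τ_a = K_W·8F_aD/(πd³) = 1.2321 × 135.25 = 166.65 MPa
τ_m = K_s·8F_mD/(πd³) = 1.0773 × 379.15 = 408.44 MPa
Soderberg: 1/n_f = τ_a/S_se + τ_m/S_sy = 166.65/326 + 408.44/766 = 0.51119 + 0.53322 = 1.0444
n_f = 1/1.0444 = 0.9575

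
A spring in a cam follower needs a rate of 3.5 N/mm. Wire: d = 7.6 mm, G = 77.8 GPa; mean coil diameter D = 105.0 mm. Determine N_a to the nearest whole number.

8

N_a = Gd⁴/(8D³k) = (77.8×10³ × 7.6⁴)/(8 × 105.0³ × 3.5)
    = 2.59558e+08 / 3.24135e+07 = 8.008 → 8 coils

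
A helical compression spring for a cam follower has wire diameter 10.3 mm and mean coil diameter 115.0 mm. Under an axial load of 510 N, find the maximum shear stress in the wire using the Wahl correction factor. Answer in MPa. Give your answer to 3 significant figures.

154 MPa

Spring index C = D/d = 115.0/10.3 = 11.1650
K_W = (4C−1)/(4C−4) + 0.615/C = 43.660/40.660 + 0.0551 = 1.1289
τ₀ = 8FD/(πd³) = 8·510·115.0/(π·10.3³) = 469200/3432.9 = 136.68 MPa
τ_max = K·τ₀ = 1.1289 × 136.68 = 154.29 MPa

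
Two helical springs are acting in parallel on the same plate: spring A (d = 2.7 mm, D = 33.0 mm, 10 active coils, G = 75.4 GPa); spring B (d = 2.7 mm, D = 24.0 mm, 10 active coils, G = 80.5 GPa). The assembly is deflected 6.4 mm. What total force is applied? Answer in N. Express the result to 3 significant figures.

33.7 N

k_A = Gd⁴/(8D³N_a) = (75.4×10³)(2.7⁴)/(8·33.0³·10) = 1.3938 N/mm
k_B = Gd⁴/(8D³N_a) = (80.5×10³)(2.7⁴)/(8·24.0³·10) = 3.8684 N/mm
Parallel: k_eq = 1.3938 + 3.8684 = 5.2621 N/mm
F = k_eq·δ = 5.2621·6.4 = 33.678 N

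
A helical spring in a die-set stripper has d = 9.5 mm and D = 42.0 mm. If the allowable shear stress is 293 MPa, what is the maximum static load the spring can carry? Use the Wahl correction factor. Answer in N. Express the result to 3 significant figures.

1730 N

C = D/d = 42.0/9.5 = 4.4211
K_W = (4C−1)/(4C−4) + 0.615/C = 16.684/13.684 + 0.1391 = 1.3583
τ_max = K·8FD/(πd³) → F_max = τ_allow·πd³/(8DK)
F_max = 293·π·9.5³/(8·42.0·1.3583) = 7.892e+05/456.4 = 1729.2 N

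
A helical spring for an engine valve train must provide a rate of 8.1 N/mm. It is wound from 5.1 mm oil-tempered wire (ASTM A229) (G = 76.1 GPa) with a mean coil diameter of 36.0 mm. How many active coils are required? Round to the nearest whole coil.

17

N_a = Gd⁴/(8D³k) = (76.1×10³ × 5.1⁴)/(8 × 36.0³ × 8.1)
    = 5.14832e+07 / 3.02331e+06 = 17.03 → 17 coils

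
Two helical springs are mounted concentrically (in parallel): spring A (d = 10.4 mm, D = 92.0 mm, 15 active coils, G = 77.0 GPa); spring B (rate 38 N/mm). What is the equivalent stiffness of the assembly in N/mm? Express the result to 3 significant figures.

k_A = Gd⁴/(8D³N_a) = (77.0×10³)(10.4⁴)/(8·92.0³·15) = 9.6401 N/mm
Parallel: k_eq = 9.6401 + 38 = 47.64 N/mm

47.6 N/mm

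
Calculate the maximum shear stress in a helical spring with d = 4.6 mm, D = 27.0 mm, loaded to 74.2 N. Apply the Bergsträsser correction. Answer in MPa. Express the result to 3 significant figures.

65.2 MPa

Spring index C = D/d = 27.0/4.6 = 5.8696
K_B = (4C+2)/(4C−3) = 25.478/20.478 = 1.2442
τ₀ = 8FD/(πd³) = 8·74.2·27.0/(π·4.6³) = 16027.2/305.79 = 52.412 MPa
τ_max = K·τ₀ = 1.2442 × 52.412 = 65.21 MPa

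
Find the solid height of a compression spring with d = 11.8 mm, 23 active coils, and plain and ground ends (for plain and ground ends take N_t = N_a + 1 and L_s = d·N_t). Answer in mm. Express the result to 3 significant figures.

283 mm

plain and ground ends: N_t = N_a + 1 = 23 + 1 = 24
L_s = d·N_t = 11.8 × 24 = 283.2 mm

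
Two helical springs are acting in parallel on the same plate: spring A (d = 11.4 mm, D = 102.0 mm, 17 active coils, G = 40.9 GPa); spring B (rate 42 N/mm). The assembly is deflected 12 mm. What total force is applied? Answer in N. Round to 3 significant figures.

561 N

k_A = Gd⁴/(8D³N_a) = (40.9×10³)(11.4⁴)/(8·102.0³·17) = 4.7863 N/mm
Parallel: k_eq = 4.7863 + 42 = 46.786 N/mm
F = k_eq·δ = 46.786·12 = 561.44 N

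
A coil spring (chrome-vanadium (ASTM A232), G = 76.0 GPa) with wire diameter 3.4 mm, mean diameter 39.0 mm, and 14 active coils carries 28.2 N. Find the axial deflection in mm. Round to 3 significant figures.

k = Gd⁴/(8D³N_a) = (76.0×10³)(3.4⁴)/(8·39.0³·14) = 1.5287 N/mm
δ = F/k = 28.2 / 1.5287 = 18.447 mm

18.4 mm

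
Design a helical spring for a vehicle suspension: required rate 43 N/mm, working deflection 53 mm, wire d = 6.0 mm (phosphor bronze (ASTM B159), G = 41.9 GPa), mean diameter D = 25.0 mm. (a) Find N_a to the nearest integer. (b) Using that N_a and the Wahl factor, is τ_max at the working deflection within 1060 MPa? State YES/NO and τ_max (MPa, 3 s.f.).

N_a = Gd⁴/(8D³k) = (41.9×10³)(6.0⁴)/(8·25.0³·43) = 10.1 → N_a = 10
Actual rate k = Gd⁴/(8D³·10) = 43.442 N/mm
Working load F = kδ = 43.442·53 = 2302.4 N
C = 25.0/6.0 = 4.1667; K_W = (4C−1)/(4C−4)+0.615/C = 1.3844
τ_max = K_W·8FD/(πd³) = 1.3844·678.6 = 939.48 MPa
τ_max ≤ 1060 MPa → acceptable

(a) 10 coils; (b) YES, τ_max = 939 MPa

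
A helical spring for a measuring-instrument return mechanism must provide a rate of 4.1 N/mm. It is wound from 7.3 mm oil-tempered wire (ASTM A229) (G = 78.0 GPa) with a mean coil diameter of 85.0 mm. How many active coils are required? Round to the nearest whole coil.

11

N_a = Gd⁴/(8D³k) = (78.0×10³ × 7.3⁴)/(8 × 85.0³ × 4.1)
    = 2.21506e+08 / 2.01433e+07 = 11 → 11 coils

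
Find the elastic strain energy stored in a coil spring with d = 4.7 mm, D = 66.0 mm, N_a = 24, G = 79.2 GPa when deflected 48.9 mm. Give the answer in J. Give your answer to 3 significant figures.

k = Gd⁴/(8D³N_a) = (79.2×10³)(4.7⁴)/(8·66.0³·24) = 0.70014 N/mm
U = ½kδ² = 0.5 × 0.70014 × 48.9² = 837.09 N·mm = 0.83709 J

0.837 J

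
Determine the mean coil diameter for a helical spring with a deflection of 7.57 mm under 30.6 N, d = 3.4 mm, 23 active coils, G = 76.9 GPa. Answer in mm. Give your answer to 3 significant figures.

Required rate k = F/δ = 30.6/7.57 = 4.0423 N/mm
D = (Gd⁴/(8N_a·k))^(1/3) = (76.9×10³·3.4⁴/(8·23·4.0423))^(1/3)
  = (13816.5)^(1/3) = 23.9957 mm

24.0 mm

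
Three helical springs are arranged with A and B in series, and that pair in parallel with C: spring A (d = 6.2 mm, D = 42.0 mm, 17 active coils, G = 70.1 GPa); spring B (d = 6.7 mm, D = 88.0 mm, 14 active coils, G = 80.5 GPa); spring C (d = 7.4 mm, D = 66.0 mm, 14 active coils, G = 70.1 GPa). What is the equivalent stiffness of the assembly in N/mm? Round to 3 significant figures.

8.29 N/mm

k_A = Gd⁴/(8D³N_a) = (70.1×10³)(6.2⁴)/(8·42.0³·17) = 10.28 N/mm
k_B = Gd⁴/(8D³N_a) = (80.5×10³)(6.7⁴)/(8·88.0³·14) = 2.1253 N/mm
k_C = Gd⁴/(8D³N_a) = (70.1×10³)(7.4⁴)/(8·66.0³·14) = 6.5282 N/mm
Springs A,B series: k_AB = 1/(1/10.28+1/2.1253) = 1.7612 N/mm; parallel with C: k_eq = 1.7612+6.5282 = 8.2894 N/mm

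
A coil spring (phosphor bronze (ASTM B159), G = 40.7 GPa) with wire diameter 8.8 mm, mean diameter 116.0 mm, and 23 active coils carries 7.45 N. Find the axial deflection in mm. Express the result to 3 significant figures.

k = Gd⁴/(8D³N_a) = (40.7×10³)(8.8⁴)/(8·116.0³·23) = 0.84983 N/mm
δ = F/k = 7.45 / 0.84983 = 8.7664 mm

8.77 mm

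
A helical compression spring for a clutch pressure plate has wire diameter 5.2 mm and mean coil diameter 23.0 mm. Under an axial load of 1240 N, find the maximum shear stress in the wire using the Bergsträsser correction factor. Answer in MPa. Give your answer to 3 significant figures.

692 MPa

Spring index C = D/d = 23.0/5.2 = 4.4231
K_B = (4C+2)/(4C−3) = 19.692/14.692 = 1.3403
τ₀ = 8FD/(πd³) = 8·1240·23.0/(π·5.2³) = 228160/441.73 = 516.51 MPa
τ_max = K·τ₀ = 1.3403 × 516.51 = 692.29 MPa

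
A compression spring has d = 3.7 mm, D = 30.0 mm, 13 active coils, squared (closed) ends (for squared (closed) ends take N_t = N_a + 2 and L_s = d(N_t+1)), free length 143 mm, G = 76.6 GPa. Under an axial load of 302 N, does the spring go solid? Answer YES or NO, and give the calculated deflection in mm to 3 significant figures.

k = Gd⁴/(8D³N_a) = (76.6×10³)(3.7⁴)/(8·30.0³·13) = 5.1126 N/mm
N_t = 15; L_s = 3.7·16 = 59.2 mm; δ_solid = L₀ − L_s = 143 − 59.2 = 83.8 mm
δ = F/k = 302/5.1126 = 59.07 mm
δ < δ_solid → spring does not go solid

NO, δ = 59.1 mm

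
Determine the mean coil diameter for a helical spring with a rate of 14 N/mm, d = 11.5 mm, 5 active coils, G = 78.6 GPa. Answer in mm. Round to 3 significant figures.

135 mm

D = (Gd⁴/(8N_a·k))^(1/3) = (78.6×10³·11.5⁴/(8·5·14))^(1/3)
  = (2.45486e+06)^(1/3) = 134.8990 mm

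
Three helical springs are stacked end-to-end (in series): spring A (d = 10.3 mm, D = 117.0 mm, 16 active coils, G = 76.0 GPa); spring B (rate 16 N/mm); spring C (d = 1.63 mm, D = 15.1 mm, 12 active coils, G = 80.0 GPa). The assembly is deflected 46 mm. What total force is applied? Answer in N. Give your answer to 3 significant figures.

51.8 N

k_A = Gd⁴/(8D³N_a) = (76.0×10³)(10.3⁴)/(8·117.0³·16) = 4.1725 N/mm
k_C = Gd⁴/(8D³N_a) = (80.0×10³)(1.63⁴)/(8·15.1³·12) = 1.7086 N/mm
Series: 1/k_eq = 1/4.1725 + 1/16 + 1/1.7086 = 0.88744; k_eq = 1.1268 N/mm
F = k_eq·δ = 1.1268·46 = 51.834 N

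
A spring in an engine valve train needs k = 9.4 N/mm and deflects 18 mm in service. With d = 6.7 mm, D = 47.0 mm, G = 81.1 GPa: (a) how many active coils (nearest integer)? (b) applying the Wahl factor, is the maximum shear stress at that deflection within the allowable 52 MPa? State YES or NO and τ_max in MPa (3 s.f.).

(a) 21 coils; (b) NO, τ_max = 81.4 MPa

N_a = Gd⁴/(8D³k) = (81.1×10³)(6.7⁴)/(8·47.0³·9.4) = 20.93 → N_a = 21
Actual rate k = Gd⁴/(8D³·21) = 9.3695 N/mm
Working load F = kδ = 9.3695·18 = 168.65 N
C = 47.0/6.7 = 7.0149; K_W = (4C−1)/(4C−4)+0.615/C = 1.2124
τ_max = K_W·8FD/(πd³) = 1.2124·67.112 = 81.364 MPa
τ_max > 52 MPa → exceeds allowable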